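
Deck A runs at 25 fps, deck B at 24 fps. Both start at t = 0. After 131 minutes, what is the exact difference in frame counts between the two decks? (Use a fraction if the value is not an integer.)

131 min = 7860 s.
A emits 25 × 7860 = 196500 frames; B emits 24 × 7860 = 188640.
Difference = 7860 frames; B is behind A.

7860 frames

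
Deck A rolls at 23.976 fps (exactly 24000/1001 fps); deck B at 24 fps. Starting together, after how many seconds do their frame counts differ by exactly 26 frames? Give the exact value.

The gap grows by |24 − 24000/1001| = 24/1001 frames per second.
Time for a 26-frame gap: 26 ÷ (24/1001) = 13013/12 s.

13013/12 seconds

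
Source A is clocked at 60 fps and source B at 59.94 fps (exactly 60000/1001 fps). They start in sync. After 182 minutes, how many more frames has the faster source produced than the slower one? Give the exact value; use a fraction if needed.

182 min = 10920 s.
A emits 60 × 10920 = 655200 frames; B emits 60000/1001 × 10920 = 7200000/11.
Difference = 7200/11 frames (≈ 654.5455); B is behind A.

7200/11 frames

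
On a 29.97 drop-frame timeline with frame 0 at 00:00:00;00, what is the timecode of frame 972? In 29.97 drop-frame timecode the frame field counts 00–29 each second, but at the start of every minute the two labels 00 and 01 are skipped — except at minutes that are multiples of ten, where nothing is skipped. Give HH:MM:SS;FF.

00:00:32;12

Each 10-minute DF block holds 10 × 60 × 30 − 9 × 2 = 17982 frames. 972 ÷ 17982 → 0 full blocks, remainder 972.
Within the partial block the first minute is 1800 frames and each further minute 1798, so 0 further minute boundaries passed. Total skipped labels = 18 × 0 + 2 × 0 = 0.
Non-drop label index = 972 + 0 = 972; at 30 labels/s that is 00:00:32:12, i.e. DF 00:00:32;12.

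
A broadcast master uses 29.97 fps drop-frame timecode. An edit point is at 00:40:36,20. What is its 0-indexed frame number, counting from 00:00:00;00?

73028

Complete 10-minute blocks: 4, each 17982 frames → 71928.
Remaining 0 whole minutes in the current block: 0 frames.
Within the current minute: 36 × 30 + 20 = 1100. Total = 71928 + 0 + 1100 = 73028.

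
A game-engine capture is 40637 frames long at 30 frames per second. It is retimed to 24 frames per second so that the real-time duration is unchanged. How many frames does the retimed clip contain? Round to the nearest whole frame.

Frames at target rate = 40637 × (24) / (30) = 162548/5 ≈ 32509.600.
Nearest whole frame: 32510.

32510 frames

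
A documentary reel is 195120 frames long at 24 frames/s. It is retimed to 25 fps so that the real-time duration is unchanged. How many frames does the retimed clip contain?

203250 frames

Target frames = source frames × (target rate / source rate) = 195120 × (25)/(24) = 195120 × 25/24 = 203250.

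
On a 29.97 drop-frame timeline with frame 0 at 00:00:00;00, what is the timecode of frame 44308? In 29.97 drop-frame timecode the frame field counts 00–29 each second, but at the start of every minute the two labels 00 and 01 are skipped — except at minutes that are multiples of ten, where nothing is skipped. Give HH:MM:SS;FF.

00:24:38;12

Ten DF minutes hold 17982 frames, so frame 44308 lies in block 2 (frames 35964–53945) with 8344 frames into that block.
The block's first minute is 1800 frames and the rest 1798 each; 8344 frames reaches minute 4, so 2 × 18 + 4 × 2 = 44 labels have been skipped so far.
Adding those back, label number 44308 + 44 = 44352 at 30 labels/s is 1478 s + 12 f = 0 h 24 min 38 s frame 12, i.e. 00:24:38;12.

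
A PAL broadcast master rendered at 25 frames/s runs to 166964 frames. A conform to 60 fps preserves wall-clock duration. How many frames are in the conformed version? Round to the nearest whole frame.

Frames at target rate = 166964 × (60) / (25) = 2003568/5 ≈ 400713.600.
Nearest whole frame: 400714.

400714 frames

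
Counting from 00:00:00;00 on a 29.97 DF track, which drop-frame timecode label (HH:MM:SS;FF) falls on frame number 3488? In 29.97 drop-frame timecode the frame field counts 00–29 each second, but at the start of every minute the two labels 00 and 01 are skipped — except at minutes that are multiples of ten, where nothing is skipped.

00:01:56;10

Ten DF minutes hold 17982 frames, so frame 3488 lies in block 0 (frames 0–17981) with 3488 frames into that block.
The block's first minute is 1800 frames and the rest 1798 each; 3488 frames reaches minute 1, so 0 × 18 + 1 × 2 = 2 labels have been skipped so far.
Adding those back, label number 3488 + 2 = 3490 at 30 labels/s is 116 s + 10 f = 0 h 1 min 56 s frame 10, i.e. 00:01:56;10.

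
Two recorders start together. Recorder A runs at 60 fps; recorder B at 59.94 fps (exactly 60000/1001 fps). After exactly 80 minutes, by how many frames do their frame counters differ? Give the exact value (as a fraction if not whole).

80 min = 4800 s.
A emits 60 × 4800 = 288000 frames; B emits 60000/1001 × 4800 = 288000000/1001.
Difference = 288000/1001 frames (≈ 287.7123); B is behind A.

288000/1001 frames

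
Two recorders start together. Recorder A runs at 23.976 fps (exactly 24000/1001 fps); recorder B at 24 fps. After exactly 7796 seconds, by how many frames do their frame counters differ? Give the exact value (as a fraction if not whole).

187104/1001 frames

A emits 24000/1001 × 7796 = 187104000/1001 frames; B emits 24 × 7796 = 187104.
Difference = 187104/1001 frames (≈ 186.9171); B is ahead of A.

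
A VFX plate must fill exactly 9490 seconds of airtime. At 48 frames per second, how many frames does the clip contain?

Frames = 9490 × 48 = 455520.

455520 frames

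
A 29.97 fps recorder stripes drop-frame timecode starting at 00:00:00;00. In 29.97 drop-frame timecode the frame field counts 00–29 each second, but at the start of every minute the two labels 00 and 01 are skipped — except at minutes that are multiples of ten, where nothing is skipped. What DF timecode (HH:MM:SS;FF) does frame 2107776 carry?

Ten DF minutes hold 17982 frames, so frame 2107776 lies in block 117 (frames 2103894–2121875) with 3882 frames into that block.
The block's first minute is 1800 frames and the rest 1798 each; 3882 frames reaches minute 2, so 117 × 18 + 2 × 2 = 2110 labels have been skipped so far.
Adding those back, label number 2107776 + 2110 = 2109886 at 30 labels/s is 70329 s + 16 f = 19 h 32 min 9 s frame 16, i.e. 19:32:09;16.

19:32:09;16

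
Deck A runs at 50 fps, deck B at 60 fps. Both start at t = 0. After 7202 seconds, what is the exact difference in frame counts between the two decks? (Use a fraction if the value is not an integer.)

72020 frames

A emits 50 × 7202 = 360100 frames; B emits 60 × 7202 = 432120.
Difference = 72020 frames; B is ahead of A.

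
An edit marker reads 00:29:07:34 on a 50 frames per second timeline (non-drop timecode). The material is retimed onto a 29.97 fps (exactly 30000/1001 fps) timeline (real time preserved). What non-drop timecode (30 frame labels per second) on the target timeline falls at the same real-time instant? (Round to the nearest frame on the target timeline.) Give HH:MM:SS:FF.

Source frame index: (0×3600 + 29×60 + 7) × 50 + 34 = 87384.
Real time: 87384 / (50) = 43692/25 s.
Target frame: (43692/25) × (30000/1001) = 4766400/91 ≈ 52378.022 → 52378.
At 30 labels/s: frame 52378 → 00:29:05:28.

00:29:05:28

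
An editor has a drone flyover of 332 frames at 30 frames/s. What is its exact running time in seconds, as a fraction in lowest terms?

166/15 seconds

Running time = 332 ÷ (30) = 332 × 1/30 = 166/15 s.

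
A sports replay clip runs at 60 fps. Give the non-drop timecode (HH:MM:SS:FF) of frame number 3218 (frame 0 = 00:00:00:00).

3218 ÷ 60 = 53 full seconds, remainder 38 frames.
53 s = 0 h 0 min 53 s.
Timecode: 00:00:53:38.

00:00:53:38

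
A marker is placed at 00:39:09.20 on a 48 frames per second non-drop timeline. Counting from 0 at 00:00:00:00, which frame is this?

Total seconds to the label: (0 × 3600 + 39 × 60 + 9) = 2349.
Frame index = 2349 × 48 + 20 = 112772.

112772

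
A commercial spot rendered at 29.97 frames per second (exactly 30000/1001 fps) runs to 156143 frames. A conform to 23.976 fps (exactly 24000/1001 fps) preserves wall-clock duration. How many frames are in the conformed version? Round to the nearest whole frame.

124914 frames

Frames at target rate = 156143 × (24000/1001) / (30000/1001) = 624572/5 ≈ 124914.400.
Nearest whole frame: 124914.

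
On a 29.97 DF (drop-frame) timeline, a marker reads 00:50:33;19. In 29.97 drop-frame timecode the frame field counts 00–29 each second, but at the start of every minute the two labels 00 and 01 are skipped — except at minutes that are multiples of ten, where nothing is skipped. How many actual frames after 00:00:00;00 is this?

Complete 10-minute blocks: 5, each 17982 frames → 89910.
Remaining 0 whole minutes in the current block: 0 frames.
Within the current minute: 33 × 30 + 19 = 1009. Total = 89910 + 0 + 1009 = 90919.

90919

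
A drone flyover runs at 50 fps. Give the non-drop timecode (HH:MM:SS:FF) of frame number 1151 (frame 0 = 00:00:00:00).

1151 ÷ 50 = 23 full seconds, remainder 1 frame.
23 s = 0 h 0 min 23 s.
Timecode: 00:00:23:01.

00:00:23:01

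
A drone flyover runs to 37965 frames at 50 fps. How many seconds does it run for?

Running time = 37965 / (50) = 759.3 s.

759.3 seconds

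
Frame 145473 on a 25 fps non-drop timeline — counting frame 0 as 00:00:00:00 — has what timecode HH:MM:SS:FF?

145473 ÷ 25 = 5818 full seconds, remainder 23 frames.
5818 s = 1 h 36 min 58 s.
Timecode: 01:36:58:23.

01:36:58:23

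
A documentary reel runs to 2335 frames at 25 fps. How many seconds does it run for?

Running time = 2335 / (25) = 93.4 s.

93.4 seconds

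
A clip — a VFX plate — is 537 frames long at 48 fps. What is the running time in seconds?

11.1875 seconds

Running time = 537 / (48) = 11.1875 s.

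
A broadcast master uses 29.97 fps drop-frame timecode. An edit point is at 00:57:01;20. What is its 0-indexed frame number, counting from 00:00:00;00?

102546

Complete 10-minute blocks: 5, each 17982 frames → 89910.
Remaining 7 whole minutes in the current block: 1800 + 6 × 1798 = 12588 frames.
Within the current minute: 1 × 30 + 20 − 2 = 48 (labels ;00/;01 skipped at this minute). Total = 89910 + 12588 + 48 = 102546.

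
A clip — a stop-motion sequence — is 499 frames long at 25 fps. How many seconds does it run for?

19.96 seconds

Running time = 499 / (25) = 19.96 s.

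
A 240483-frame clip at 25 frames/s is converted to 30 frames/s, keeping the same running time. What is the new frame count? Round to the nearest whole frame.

Frames at target rate = 240483 × (30) / (25) = 1442898/5 ≈ 288579.600.
Nearest whole frame: 288580.

288580 frames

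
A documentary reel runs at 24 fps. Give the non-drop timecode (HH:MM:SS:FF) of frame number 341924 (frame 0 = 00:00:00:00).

341924 ÷ 24 = 14246 full seconds, remainder 20 frames.
14246 s = 3 h 57 min 26 s.
Timecode: 03:57:26:20.

03:57:26:20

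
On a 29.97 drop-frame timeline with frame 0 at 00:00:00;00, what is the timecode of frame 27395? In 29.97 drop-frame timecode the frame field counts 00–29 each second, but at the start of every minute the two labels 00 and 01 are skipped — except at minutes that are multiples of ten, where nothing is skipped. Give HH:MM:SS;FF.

00:15:14;03

Ten DF minutes hold 17982 frames, so frame 27395 lies in block 1 (frames 17982–35963) with 9413 frames into that block.
The block's first minute is 1800 frames and the rest 1798 each; 9413 frames reaches minute 5, so 1 × 18 + 5 × 2 = 28 labels have been skipped so far.
Adding those back, label number 27395 + 28 = 27423 at 30 labels/s is 914 s + 3 f = 0 h 15 min 14 s frame 3, i.e. 00:15:14;03.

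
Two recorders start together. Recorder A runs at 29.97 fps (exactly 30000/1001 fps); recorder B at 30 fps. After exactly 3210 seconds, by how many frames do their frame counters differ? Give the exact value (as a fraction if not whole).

96300/1001 frames

A emits 30000/1001 × 3210 = 96300000/1001 frames; B emits 30 × 3210 = 96300.
Difference = 96300/1001 frames (≈ 96.2038); B is ahead of A.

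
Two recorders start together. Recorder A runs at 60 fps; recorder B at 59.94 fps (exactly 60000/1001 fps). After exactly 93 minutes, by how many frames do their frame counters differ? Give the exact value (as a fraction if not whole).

93 min = 5580 s.
A emits 60 × 5580 = 334800 frames; B emits 60000/1001 × 5580 = 334800000/1001.
Difference = 334800/1001 frames (≈ 334.4655); B is behind A.

334800/1001 frames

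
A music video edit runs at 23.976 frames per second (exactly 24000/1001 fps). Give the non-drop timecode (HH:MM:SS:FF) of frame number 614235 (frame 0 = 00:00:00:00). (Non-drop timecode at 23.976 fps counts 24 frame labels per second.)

614235 ÷ 24 = 25593 full seconds, remainder 3 frames.
25593 s = 7 h 6 min 33 s.
Timecode: 07:06:33:03.

07:06:33:03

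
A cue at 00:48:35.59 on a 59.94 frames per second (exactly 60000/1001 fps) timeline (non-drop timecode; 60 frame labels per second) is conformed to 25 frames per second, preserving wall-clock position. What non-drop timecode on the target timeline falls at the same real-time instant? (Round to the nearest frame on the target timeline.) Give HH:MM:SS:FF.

00:48:38:22

Source frame index: (0×3600 + 48×60 + 35) × 60 + 59 = 174959.
Real time: 174959 / (60000/1001) = 175133959/60000 s.
Target frame: (175133959/60000) × (25) = 175133959/2400 ≈ 72972.483 → 72972.
At 25 labels/s: frame 72972 → 00:48:38:22.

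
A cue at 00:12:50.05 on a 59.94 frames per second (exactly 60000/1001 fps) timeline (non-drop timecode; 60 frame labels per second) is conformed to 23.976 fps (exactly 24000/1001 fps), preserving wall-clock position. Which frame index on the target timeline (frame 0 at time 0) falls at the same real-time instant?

Source frame index: (0×3600 + 12×60 + 50) × 60 + 5 = 46205.
Real time: 46205 / (60000/1001) = 9250241/12000 s.
Target frame: (9250241/12000) × (24000/1001) = 18482.

frame 18482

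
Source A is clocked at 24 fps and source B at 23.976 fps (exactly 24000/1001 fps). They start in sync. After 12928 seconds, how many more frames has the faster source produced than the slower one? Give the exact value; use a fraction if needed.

A emits 24 × 12928 = 310272 frames; B emits 24000/1001 × 12928 = 310272000/1001.
Difference = 310272/1001 frames (≈ 309.9620); B is behind A.

310272/1001 frames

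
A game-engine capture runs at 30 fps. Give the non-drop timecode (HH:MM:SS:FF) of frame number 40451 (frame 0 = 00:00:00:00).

00:22:28:11

40451 ÷ 30 = 1348 full seconds, remainder 11 frames.
1348 s = 0 h 22 min 28 s.
Timecode: 00:22:28:11.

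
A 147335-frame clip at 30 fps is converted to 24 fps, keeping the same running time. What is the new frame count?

Frames at target rate = 147335 × (24) / (30) = 117868.

117868 frames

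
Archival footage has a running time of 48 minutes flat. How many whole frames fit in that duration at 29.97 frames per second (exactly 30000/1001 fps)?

86313 frames

48 min = 2880 s.
Frames = 2880 × 30000/1001 = 86400000/1001 ≈ 86313.6863.
Complete frames: 86313.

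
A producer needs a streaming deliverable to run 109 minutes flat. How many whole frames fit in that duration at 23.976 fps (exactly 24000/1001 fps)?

109 min = 6540 s.
Frames = 6540 × 24000/1001 = 156960000/1001 ≈ 156803.1968.
Complete frames: 156803.

156803 frames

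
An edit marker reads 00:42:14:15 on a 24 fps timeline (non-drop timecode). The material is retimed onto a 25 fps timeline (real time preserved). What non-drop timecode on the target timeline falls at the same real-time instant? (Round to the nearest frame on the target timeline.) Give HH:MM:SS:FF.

00:42:14:16

Source frame index: (0×3600 + 42×60 + 14) × 24 + 15 = 60831.
Real time: 60831 / (24) = 20277/8 s.
Target frame: (20277/8) × (25) = 506925/8 ≈ 63365.625 → 63366.
At 25 labels/s: frame 63366 → 00:42:14:16.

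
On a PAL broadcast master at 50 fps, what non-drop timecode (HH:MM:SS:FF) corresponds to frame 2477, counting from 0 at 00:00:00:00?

2477 ÷ 50 = 49 full seconds, remainder 27 frames.
49 s = 0 h 0 min 49 s.
Timecode: 00:00:49:27.

00:00:49:27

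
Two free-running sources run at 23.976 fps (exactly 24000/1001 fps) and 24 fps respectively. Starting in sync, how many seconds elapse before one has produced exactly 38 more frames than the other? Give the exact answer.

The gap grows by |24 − 24000/1001| = 24/1001 frames per second.
Time for a 38-frame gap: 38 ÷ (24/1001) = 19019/12 s.

19019/12 seconds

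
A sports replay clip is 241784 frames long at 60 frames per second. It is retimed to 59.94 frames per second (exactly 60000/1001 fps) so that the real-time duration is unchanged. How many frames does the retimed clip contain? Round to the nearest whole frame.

Frames at target rate = 241784 × (60000/1001) / (60) = 241784000/1001 ≈ 241542.458.
Nearest whole frame: 241542.

241542 frames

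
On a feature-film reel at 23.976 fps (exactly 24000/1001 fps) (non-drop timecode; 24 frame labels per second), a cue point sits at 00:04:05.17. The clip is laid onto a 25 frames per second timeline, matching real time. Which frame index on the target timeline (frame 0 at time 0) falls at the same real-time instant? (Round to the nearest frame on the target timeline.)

Source frame index: (0×3600 + 4×60 + 5) × 24 + 17 = 5897.
Real time: 5897 / (24000/1001) = 5902897/24000 s.
Target frame: (5902897/24000) × (25) = 5902897/960 ≈ 6148.851 → 6149.

frame 6149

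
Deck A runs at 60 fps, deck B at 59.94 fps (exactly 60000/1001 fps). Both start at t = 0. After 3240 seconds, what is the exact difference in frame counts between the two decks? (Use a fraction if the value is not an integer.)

194400/1001 frames

A emits 60 × 3240 = 194400 frames; B emits 60000/1001 × 3240 = 194400000/1001.
Difference = 194400/1001 frames (≈ 194.2058); B is behind A.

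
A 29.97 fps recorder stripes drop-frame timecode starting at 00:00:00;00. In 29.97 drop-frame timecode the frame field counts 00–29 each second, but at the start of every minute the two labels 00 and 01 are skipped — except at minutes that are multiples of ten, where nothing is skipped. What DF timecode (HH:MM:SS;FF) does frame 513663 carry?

04:45:39;07

Ten DF minutes hold 17982 frames, so frame 513663 lies in block 28 (frames 503496–521477) with 10167 frames into that block.
The block's first minute is 1800 frames and the rest 1798 each; 10167 frames reaches minute 5, so 28 × 18 + 5 × 2 = 514 labels have been skipped so far.
Adding those back, label number 513663 + 514 = 514177 at 30 labels/s is 17139 s + 7 f = 4 h 45 min 39 s frame 7, i.e. 04:45:39;07.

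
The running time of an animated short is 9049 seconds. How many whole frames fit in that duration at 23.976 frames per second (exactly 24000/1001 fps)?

216959 frames

Frames = 9049 × 24000/1001 = 217176000/1001 ≈ 216959.0410.
Complete frames: 216959.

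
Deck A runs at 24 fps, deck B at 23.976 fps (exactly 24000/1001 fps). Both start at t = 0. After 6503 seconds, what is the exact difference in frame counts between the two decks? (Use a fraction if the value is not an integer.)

A emits 24 × 6503 = 156072 frames; B emits 24000/1001 × 6503 = 22296000/143.
Difference = 22296/143 frames (≈ 155.9161); B is behind A.

22296/143 frames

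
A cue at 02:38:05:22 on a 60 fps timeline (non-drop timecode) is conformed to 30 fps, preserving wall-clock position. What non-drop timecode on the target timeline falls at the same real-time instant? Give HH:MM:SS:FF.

Source frame index: (2×3600 + 38×60 + 5) × 60 + 22 = 569122.
Real time: 569122 / (60) = 284561/30 s.
Target frame: (284561/30) × (30) = 284561.
At 30 labels/s: frame 284561 → 02:38:05:11.

02:38:05:11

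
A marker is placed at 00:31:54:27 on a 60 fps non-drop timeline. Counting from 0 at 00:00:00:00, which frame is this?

114867

Total seconds to the label: (0 × 3600 + 31 × 60 + 54) = 1914.
Frame index = 1914 × 60 + 27 = 114867.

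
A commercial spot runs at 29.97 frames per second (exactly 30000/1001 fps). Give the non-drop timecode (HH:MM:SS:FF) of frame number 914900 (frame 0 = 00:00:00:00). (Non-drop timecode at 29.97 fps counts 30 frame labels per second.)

914900 ÷ 30 = 30496 full seconds, remainder 20 frames.
30496 s = 8 h 28 min 16 s.
Timecode: 08:28:16:20.

08:28:16:20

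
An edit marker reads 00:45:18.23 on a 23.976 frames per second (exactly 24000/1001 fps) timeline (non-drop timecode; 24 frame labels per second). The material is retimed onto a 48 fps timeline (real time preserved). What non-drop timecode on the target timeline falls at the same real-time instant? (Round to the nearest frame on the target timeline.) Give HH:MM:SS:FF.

00:45:21:33

Source frame index: (0×3600 + 45×60 + 18) × 24 + 23 = 65255.
Real time: 65255 / (24000/1001) = 13064051/4800 s.
Target frame: (13064051/4800) × (48) = 13064051/100 ≈ 130640.510 → 130641.
At 48 labels/s: frame 130641 → 00:45:21:33.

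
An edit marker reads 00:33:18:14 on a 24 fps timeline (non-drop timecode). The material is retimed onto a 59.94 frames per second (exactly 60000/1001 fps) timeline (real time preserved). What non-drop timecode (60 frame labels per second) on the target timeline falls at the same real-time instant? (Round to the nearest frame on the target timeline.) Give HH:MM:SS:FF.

Source frame index: (0×3600 + 33×60 + 18) × 24 + 14 = 47966.
Real time: 47966 / (24) = 23983/12 s.
Target frame: (23983/12) × (60000/1001) = 119915000/1001 ≈ 119795.205 → 119795.
At 60 labels/s: frame 119795 → 00:33:16:35.

00:33:16:35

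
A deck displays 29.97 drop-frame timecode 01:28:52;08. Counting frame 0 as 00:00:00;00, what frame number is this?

As if non-drop at 30 labels/s: (1 × 3600 + 28 × 60 + 52) × 30 + 8 = 159968.
Minute boundaries passed: 88; those not divisible by 10: 88 − 8 = 80; dropped labels = 2 × 80 = 160.
Actual frame index = 159968 − 160 = 159808.

159808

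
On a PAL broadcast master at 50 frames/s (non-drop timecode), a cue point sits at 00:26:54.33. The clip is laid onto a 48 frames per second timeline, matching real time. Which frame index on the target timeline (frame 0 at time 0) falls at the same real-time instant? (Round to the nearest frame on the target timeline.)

frame 77504

Source frame index: (0×3600 + 26×60 + 54) × 50 + 33 = 80733.
Real time: 80733 / (50) = 80733/50 s.
Target frame: (80733/50) × (48) = 1937592/25 ≈ 77503.680 → 77504.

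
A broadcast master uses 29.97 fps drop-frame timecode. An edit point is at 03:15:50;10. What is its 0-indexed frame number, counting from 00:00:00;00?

352158

As if non-drop at 30 labels/s: (3 × 3600 + 15 × 60 + 50) × 30 + 10 = 352510.
Minute boundaries passed: 195; those not divisible by 10: 195 − 19 = 176; dropped labels = 2 × 176 = 352.
Actual frame index = 352510 − 352 = 352158.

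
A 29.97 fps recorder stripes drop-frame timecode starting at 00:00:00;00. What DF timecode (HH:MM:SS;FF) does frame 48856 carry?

00:27:10;06

Ten DF minutes hold 17982 frames, so frame 48856 lies in block 2 (frames 35964–53945) with 12892 frames into that block.
The block's first minute is 1800 frames and the rest 1798 each; 12892 frames reaches minute 7, so 2 × 18 + 7 × 2 = 50 labels have been skipped so far.
Adding those back, label number 48856 + 50 = 48906 at 30 labels/s is 1630 s + 6 f = 0 h 27 min 10 s frame 6, i.e. 00:27:10;06.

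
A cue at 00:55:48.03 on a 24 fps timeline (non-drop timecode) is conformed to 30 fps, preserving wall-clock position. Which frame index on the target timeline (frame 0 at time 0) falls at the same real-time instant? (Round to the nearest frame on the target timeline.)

Source frame index: (0×3600 + 55×60 + 48) × 24 + 3 = 80355.
Real time: 80355 / (24) = 26785/8 s.
Target frame: (26785/8) × (30) = 401775/4 ≈ 100443.750 → 100444.

frame 100444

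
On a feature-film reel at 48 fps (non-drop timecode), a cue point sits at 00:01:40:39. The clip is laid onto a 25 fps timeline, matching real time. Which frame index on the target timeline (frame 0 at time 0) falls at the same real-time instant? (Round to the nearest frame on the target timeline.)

frame 2520

Source frame index: (0×3600 + 1×60 + 40) × 48 + 39 = 4839.
Real time: 4839 / (48) = 1613/16 s.
Target frame: (1613/16) × (25) = 40325/16 ≈ 2520.312 → 2520.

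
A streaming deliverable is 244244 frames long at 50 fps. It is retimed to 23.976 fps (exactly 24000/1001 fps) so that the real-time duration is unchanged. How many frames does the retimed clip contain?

117120 frames

Target frames = source frames × (target rate / source rate) = 244244 × (24000/1001)/(50) = 244244 × 480/1001 = 117120.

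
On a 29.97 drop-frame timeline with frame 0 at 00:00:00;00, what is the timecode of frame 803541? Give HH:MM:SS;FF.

Ten DF minutes hold 17982 frames, so frame 803541 lies in block 44 (frames 791208–809189) with 12333 frames into that block.
The block's first minute is 1800 frames and the rest 1798 each; 12333 frames reaches minute 6, so 44 × 18 + 6 × 2 = 804 labels have been skipped so far.
Adding those back, label number 803541 + 804 = 804345 at 30 labels/s is 26811 s + 15 f = 7 h 26 min 51 s frame 15, i.e. 07:26:51;15.

07:26:51;15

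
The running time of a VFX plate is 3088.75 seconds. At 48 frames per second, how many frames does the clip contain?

148260 frames

Frames = 3088.75 × 48 = 148260.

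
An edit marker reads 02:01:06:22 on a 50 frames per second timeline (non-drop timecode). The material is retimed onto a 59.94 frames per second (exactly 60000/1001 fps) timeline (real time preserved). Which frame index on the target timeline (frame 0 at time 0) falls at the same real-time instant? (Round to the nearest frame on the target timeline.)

frame 435551

Source frame index: (2×3600 + 1×60 + 6) × 50 + 22 = 363322.
Real time: 363322 / (50) = 181661/25 s.
Target frame: (181661/25) × (60000/1001) = 435986400/1001 ≈ 435550.849 → 435551.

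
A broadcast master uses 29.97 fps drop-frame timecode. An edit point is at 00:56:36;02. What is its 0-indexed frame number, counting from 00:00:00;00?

101780

Complete 10-minute blocks: 5, each 17982 frames → 89910.
Remaining 6 whole minutes in the current block: 1800 + 5 × 1798 = 10790 frames.
Within the current minute: 36 × 30 + 2 − 2 = 1080 (labels ;00/;01 skipped at this minute). Total = 89910 + 10790 + 1080 = 101780.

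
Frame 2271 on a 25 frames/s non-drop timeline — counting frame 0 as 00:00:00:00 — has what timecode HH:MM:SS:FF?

2271 ÷ 25 = 90 full seconds, remainder 21 frames.
90 s = 0 h 1 min 30 s.
Timecode: 00:01:30:21.

00:01:30:21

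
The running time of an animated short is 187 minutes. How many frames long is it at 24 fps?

187 min = 11220 s.
Frames = 11220 × 24 = 269280.

269280 frames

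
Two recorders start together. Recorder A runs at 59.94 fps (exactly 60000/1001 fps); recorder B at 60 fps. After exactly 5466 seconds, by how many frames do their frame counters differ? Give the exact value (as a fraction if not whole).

327960/1001 frames

A emits 60000/1001 × 5466 = 327960000/1001 frames; B emits 60 × 5466 = 327960.
Difference = 327960/1001 frames (≈ 327.6324); B is ahead of A.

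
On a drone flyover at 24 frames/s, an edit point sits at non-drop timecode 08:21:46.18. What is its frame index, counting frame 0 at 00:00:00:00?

Total seconds to the label: (8 × 3600 + 21 × 60 + 46) = 30106.
Frame index = 30106 × 24 + 18 = 722562.

722562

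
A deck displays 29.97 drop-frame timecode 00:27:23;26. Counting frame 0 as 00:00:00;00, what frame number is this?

Complete 10-minute blocks: 2, each 17982 frames → 35964.
Remaining 7 whole minutes in the current block: 1800 + 6 × 1798 = 12588 frames.
Within the current minute: 23 × 30 + 26 − 2 = 714 (labels ;00/;01 skipped at this minute). Total = 35964 + 12588 + 714 = 49266.

49266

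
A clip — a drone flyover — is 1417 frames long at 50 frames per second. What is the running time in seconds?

Running time = 1417 / (50) = 28.34 s.

28.34 seconds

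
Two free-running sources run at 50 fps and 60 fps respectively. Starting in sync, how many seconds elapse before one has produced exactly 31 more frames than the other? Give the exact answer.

3.1 seconds

The gap grows by |60 − 50| = 10 frames per second.
Time for a 31-frame gap: 31 ÷ (10) = 3.1 s.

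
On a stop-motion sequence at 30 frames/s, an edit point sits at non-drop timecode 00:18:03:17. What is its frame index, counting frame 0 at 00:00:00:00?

32507

Total seconds to the label: (0 × 3600 + 18 × 60 + 3) = 1083.
Frame index = 1083 × 30 + 17 = 32507.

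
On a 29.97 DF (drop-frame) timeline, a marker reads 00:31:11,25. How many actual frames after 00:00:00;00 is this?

As if non-drop at 30 labels/s: (0 × 3600 + 31 × 60 + 11) × 30 + 25 = 56155.
Minute boundaries passed: 31; those not divisible by 10: 31 − 3 = 28; dropped labels = 2 × 28 = 56.
Actual frame index = 56155 − 56 = 56099.

56099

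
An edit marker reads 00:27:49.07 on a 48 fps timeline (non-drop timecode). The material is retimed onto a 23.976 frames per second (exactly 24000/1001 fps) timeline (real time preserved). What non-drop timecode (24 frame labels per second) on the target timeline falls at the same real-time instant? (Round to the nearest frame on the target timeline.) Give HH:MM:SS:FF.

Source frame index: (0×3600 + 27×60 + 49) × 48 + 7 = 80119.
Real time: 80119 / (48) = 80119/48 s.
Target frame: (80119/48) × (24000/1001) = 3081500/77 ≈ 40019.481 → 40019.
At 24 labels/s: frame 40019 → 00:27:47:11.

00:27:47:11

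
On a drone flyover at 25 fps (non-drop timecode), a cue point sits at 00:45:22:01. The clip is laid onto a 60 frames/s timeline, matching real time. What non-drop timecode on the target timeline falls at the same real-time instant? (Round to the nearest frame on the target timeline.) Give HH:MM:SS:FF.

Source frame index: (0×3600 + 45×60 + 22) × 25 + 1 = 68051.
Real time: 68051 / (25) = 68051/25 s.
Target frame: (68051/25) × (60) = 816612/5 ≈ 163322.400 → 163322.
At 60 labels/s: frame 163322 → 00:45:22:02.

00:45:22:02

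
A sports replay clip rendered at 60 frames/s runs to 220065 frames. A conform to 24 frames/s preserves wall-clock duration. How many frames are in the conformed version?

Target frames = source frames × (target rate / source rate) = 220065 × (24)/(60) = 220065 × 2/5 = 88026.

88026 frames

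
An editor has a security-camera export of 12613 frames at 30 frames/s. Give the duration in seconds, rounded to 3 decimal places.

Running time = 12613 × 1/30 = 12613/30 s ≈ 420.433 s.

420.433 seconds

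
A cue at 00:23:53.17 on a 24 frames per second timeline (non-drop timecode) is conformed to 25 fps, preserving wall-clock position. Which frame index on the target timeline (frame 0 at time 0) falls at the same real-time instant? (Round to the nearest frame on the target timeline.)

Source frame index: (0×3600 + 23×60 + 53) × 24 + 17 = 34409.
Real time: 34409 / (24) = 34409/24 s.
Target frame: (34409/24) × (25) = 860225/24 ≈ 35842.708 → 35843.

frame 35843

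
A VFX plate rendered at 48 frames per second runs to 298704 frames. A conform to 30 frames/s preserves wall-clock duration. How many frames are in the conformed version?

Target frames = source frames × (target rate / source rate) = 298704 × (30)/(48) = 298704 × 5/8 = 186690.

186690 frames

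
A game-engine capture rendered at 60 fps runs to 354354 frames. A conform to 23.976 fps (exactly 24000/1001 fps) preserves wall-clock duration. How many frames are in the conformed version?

141600 frames

Target frames = source frames × (target rate / source rate) = 354354 × (24000/1001)/(60) = 354354 × 400/1001 = 141600.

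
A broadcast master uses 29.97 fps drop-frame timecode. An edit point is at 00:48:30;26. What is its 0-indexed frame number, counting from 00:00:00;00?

As if non-drop at 30 labels/s: (0 × 3600 + 48 × 60 + 30) × 30 + 26 = 87326.
Minute boundaries passed: 48; those not divisible by 10: 48 − 4 = 44; dropped labels = 2 × 44 = 88.
Actual frame index = 87326 − 88 = 87238.

87238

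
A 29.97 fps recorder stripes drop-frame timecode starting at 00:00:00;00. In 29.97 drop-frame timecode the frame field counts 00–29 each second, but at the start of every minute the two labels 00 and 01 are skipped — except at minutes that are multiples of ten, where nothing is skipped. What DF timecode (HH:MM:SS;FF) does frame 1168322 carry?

Ten DF minutes hold 17982 frames, so frame 1168322 lies in block 64 (frames 1150848–1168829) with 17474 frames into that block.
The block's first minute is 1800 frames and the rest 1798 each; 17474 frames reaches minute 9, so 64 × 18 + 9 × 2 = 1170 labels have been skipped so far.
Adding those back, label number 1168322 + 1170 = 1169492 at 30 labels/s is 38983 s + 2 f = 10 h 49 min 43 s frame 2, i.e. 10:49:43;02.

10:49:43;02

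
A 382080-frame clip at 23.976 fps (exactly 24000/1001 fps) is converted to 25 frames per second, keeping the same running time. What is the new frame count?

Target frames = source frames × (target rate / source rate) = 382080 × (25)/(24000/1001) = 382080 × 1001/960 = 398398.

398398 frames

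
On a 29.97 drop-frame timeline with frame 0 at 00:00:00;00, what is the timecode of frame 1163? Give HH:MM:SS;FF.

Each 10-minute DF block holds 10 × 60 × 30 − 9 × 2 = 17982 frames. 1163 ÷ 17982 → 0 full blocks, remainder 1163.
Within the partial block the first minute is 1800 frames and each further minute 1798, so 0 further minute boundaries passed. Total skipped labels = 18 × 0 + 2 × 0 = 0.
Non-drop label index = 1163 + 0 = 1163; at 30 labels/s that is 00:00:38:23, i.e. DF 00:00:38;23.

00:00:38;23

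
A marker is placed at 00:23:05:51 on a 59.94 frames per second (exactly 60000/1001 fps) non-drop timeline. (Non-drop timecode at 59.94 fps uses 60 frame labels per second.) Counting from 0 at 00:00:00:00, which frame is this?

Total seconds to the label: (0 × 3600 + 23 × 60 + 5) = 1385.
Frame index = 1385 × 60 + 51 = 83151.

83151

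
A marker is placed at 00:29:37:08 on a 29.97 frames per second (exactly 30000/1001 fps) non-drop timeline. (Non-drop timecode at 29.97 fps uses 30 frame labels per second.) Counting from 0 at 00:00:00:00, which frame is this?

frame 53318

Total seconds to the label: (0 × 3600 + 29 × 60 + 37) = 1777.
Frame index = 1777 × 30 + 8 = 53318.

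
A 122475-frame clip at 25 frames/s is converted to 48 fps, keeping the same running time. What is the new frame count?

Target frames = source frames × (target rate / source rate) = 122475 × (48)/(25) = 122475 × 48/25 = 235152.

235152 frames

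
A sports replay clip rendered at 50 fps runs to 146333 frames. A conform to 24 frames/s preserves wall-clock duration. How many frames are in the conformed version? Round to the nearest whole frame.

Frames at target rate = 146333 × (24) / (50) = 1755996/25 ≈ 70239.840.
Nearest whole frame: 70240.

70240 frames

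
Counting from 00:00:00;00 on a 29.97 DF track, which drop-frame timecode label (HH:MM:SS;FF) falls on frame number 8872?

00:04:56;00

Each 10-minute DF block holds 10 × 60 × 30 − 9 × 2 = 17982 frames. 8872 ÷ 17982 → 0 full blocks, remainder 8872.
Within the partial block the first minute is 1800 frames and each further minute 1798, so 4 further minute boundaries passed. Total skipped labels = 18 × 0 + 2 × 4 = 8.
Non-drop label index = 8872 + 8 = 8880; at 30 labels/s that is 00:04:56:00, i.e. DF 00:04:56;00.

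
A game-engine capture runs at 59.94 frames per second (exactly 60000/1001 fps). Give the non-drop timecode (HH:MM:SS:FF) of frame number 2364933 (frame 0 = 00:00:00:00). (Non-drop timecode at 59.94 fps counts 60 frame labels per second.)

2364933 ÷ 60 = 39415 full seconds, remainder 33 frames.
39415 s = 10 h 56 min 55 s.
Timecode: 10:56:55:33.

10:56:55:33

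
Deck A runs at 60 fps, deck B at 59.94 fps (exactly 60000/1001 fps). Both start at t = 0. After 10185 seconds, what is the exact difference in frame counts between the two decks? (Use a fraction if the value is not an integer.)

A emits 60 × 10185 = 611100 frames; B emits 60000/1001 × 10185 = 87300000/143.
Difference = 87300/143 frames (≈ 610.4895); B is behind A.

87300/143 frames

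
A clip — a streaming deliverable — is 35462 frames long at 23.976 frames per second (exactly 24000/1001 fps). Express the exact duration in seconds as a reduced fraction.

17748731/12000 seconds

Running time = 35462 ÷ (24000/1001) = 35462 × 1001/24000 = 17748731/12000 s.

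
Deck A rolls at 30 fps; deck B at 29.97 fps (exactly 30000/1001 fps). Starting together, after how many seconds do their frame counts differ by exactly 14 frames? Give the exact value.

7007/15 seconds

The gap grows by |30000/1001 − 30| = 30/1001 frames per second.
Time for a 14-frame gap: 14 ÷ (30/1001) = 7007/15 s.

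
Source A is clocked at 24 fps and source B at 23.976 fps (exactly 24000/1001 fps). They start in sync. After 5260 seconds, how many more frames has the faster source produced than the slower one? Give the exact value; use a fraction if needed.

A emits 24 × 5260 = 126240 frames; B emits 24000/1001 × 5260 = 126240000/1001.
Difference = 126240/1001 frames (≈ 126.1139); B is behind A.

126240/1001 frames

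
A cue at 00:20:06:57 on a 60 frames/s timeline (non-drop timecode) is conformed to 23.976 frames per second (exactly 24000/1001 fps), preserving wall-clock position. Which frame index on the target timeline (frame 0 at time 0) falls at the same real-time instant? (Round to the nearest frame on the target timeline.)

frame 28938

Source frame index: (0×3600 + 20×60 + 6) × 60 + 57 = 72417.
Real time: 72417 / (60) = 24139/20 s.
Target frame: (24139/20) × (24000/1001) = 28966800/1001 ≈ 28937.862 → 28938.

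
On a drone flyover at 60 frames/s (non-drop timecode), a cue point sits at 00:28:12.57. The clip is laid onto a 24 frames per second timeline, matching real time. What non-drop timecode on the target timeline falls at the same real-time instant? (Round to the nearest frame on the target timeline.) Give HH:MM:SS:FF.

Source frame index: (0×3600 + 28×60 + 12) × 60 + 57 = 101577.
Real time: 101577 / (60) = 33859/20 s.
Target frame: (33859/20) × (24) = 203154/5 ≈ 40630.800 → 40631.
At 24 labels/s: frame 40631 → 00:28:12:23.

00:28:12:23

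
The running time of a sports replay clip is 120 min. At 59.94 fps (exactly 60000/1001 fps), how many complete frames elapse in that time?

431568 frames

120 min = 7200 s.
Frames = 7200 × 60000/1001 = 432000000/1001 ≈ 431568.4316.
Complete frames: 431568.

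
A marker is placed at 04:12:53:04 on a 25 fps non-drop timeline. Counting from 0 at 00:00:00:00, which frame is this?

Total seconds to the label: (4 × 3600 + 12 × 60 + 53) = 15173.
Frame index = 15173 × 25 + 4 = 379329.

frame 379329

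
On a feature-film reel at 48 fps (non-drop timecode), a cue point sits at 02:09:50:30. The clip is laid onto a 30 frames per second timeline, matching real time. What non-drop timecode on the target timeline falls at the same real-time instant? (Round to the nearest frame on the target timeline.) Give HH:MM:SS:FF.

Source frame index: (2×3600 + 9×60 + 50) × 48 + 30 = 373950.
Real time: 373950 / (48) = 62325/8 s.
Target frame: (62325/8) × (30) = 934875/4 ≈ 233718.750 → 233719.
At 30 labels/s: frame 233719 → 02:09:50:19.

02:09:50:19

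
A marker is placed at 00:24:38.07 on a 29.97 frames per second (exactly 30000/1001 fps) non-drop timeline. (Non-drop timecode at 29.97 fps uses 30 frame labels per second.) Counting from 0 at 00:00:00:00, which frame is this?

Total seconds to the label: (0 × 3600 + 24 × 60 + 38) = 1478.
Frame index = 1478 × 30 + 7 = 44347.

44347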